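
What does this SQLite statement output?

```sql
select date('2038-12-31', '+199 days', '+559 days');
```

Applying '+199 days' to 2038-12-31: counting 199 days forward gives 2039-07-18.
Applying '+559 days' to 2039-07-18: counting 559 days forward gives 2041-01-27.

2041-01-27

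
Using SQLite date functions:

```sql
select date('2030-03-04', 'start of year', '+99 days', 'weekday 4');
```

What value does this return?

2030-04-11

`start of year` rewinds 2030-03-04 to 2030-01-01.
Applying '+99 days' to 2030-01-01: counting 99 days forward gives 2030-04-10.
`weekday 4` advances to the next Thursday; 2030-04-10 is a Wednesday, so it moves forward to 2030-04-11.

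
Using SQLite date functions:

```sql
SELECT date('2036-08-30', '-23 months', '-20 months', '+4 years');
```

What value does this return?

Adding -23 months to 2036-08-30 gives 2034-09-30.
Adding -20 months to 2034-09-30 gives 2033-01-30.
Adding +4 years to 2033-01-30 gives 2037-01-30.

2037-01-30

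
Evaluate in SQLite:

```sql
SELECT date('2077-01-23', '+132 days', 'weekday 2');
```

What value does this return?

Applying '+132 days' to 2077-01-23: counting 132 days forward gives 2077-06-04.
`weekday 2` advances to the next Tuesday; 2077-06-04 is a Friday, so it moves forward to 2077-06-08.

2077-06-08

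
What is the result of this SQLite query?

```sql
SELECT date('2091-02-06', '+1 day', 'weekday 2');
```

Advancing 1 more day within February lands on 2091-02-07.
`weekday 2` advances to the next Tuesday; 2091-02-07 is a Wednesday, so it moves forward to 2091-02-13.

2091-02-13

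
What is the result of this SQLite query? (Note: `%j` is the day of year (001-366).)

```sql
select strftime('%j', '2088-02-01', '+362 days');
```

028

First apply '+362 days': 2088-02-01 → 2089-01-28.
Day-of-year for 2089-01-28: days since 2089-01-01 inclusive = 28, zero-padded to 028.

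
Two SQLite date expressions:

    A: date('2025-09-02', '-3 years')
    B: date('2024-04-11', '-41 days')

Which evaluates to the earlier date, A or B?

A

A = 2022-09-02.
B = 2024-03-01.
A is earlier.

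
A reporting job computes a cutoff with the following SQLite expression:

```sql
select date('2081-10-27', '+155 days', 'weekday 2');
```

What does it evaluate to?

Applying '+155 days' to 2081-10-27: counting 155 days forward gives 2082-03-31.
`weekday 2` advances to the next Tuesday; 2082-03-31 is already a Tuesday, so it stays at 2082-03-31.

2082-03-31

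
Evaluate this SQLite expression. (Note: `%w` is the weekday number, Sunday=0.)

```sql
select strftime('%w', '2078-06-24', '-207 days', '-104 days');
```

First apply '-207 days', '-104 days': 2078-06-24 → 2077-08-17.
2077-08-17 is a Tuesday; with Sunday=0 that is 2.

2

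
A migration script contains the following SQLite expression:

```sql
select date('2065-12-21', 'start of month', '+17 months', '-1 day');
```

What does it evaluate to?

`start of month` rewinds 2065-12-21 to 2065-12-01.
Adding +17 months to 2065-12-01 gives 2067-05-01.
Going back 1 day from 2067-05-01 reaches 2067-04-30 (last day of April, 30 days).

2067-04-30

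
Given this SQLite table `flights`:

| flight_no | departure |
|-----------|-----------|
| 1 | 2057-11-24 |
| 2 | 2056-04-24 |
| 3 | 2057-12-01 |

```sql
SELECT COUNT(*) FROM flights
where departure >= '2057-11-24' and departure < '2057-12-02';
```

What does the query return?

Rows in [2057-11-24, 2057-12-02): 2057-11-24, 2057-12-01 → 2 rows.

2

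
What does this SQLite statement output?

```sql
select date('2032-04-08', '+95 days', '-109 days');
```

Applying '+95 days' to 2032-04-08: counting 95 days forward gives 2032-07-12.
Applying '-109 days' to 2032-07-12: counting 109 days back gives 2032-03-25.

2032-03-25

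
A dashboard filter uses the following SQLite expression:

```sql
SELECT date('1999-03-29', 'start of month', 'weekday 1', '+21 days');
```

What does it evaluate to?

`start of month` rewinds 1999-03-29 to 1999-03-01.
`weekday 1` advances to the next Monday; 1999-03-01 is already a Monday, so it stays at 1999-03-01.
Advancing 21 more days within March lands on 1999-03-22.

1999-03-22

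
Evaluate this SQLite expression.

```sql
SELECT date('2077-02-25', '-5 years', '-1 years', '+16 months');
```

Adding -5 years to 2077-02-25 gives 2072-02-25.
Adding -1 year to 2072-02-25 gives 2071-02-25.
Adding +16 months to 2071-02-25 gives 2072-06-25.

2072-06-25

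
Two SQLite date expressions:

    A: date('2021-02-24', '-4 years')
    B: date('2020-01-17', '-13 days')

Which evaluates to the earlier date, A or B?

A

A = 2017-02-24.
B = 2020-01-04.
A is earlier.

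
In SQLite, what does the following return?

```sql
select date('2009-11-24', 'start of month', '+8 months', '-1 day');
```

2010-06-30

`start of month` rewinds 2009-11-24 to 2009-11-01.
Adding +8 months to 2009-11-01 gives 2010-07-01.
Going back 1 day from 2010-07-01 reaches 2010-06-30 (last day of June, 30 days).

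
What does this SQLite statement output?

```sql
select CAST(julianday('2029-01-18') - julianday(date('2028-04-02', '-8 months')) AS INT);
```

535

Adding -8 months to 2028-04-02 gives 2027-08-02.
29 days remain in August 2027 after the 2nd (31 − 2).
Full months from September 2027 through December 2028 contribute their day counts.
Then 18 days into January 2029.
Total: 29 + 30 + 31 + 30 + 31 + 31 + 29 + 31 + 30 + 31 + 30 + 31 + 31 + 30 + 31 + 30 + 31 + 18 = 535.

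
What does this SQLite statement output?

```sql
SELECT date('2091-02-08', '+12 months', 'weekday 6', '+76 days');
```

2092-04-25

Adding +12 months to 2091-02-08 gives 2092-02-08.
`weekday 6` advances to the next Saturday; 2092-02-08 is a Friday, so it moves forward to 2092-02-09.
Applying '+76 days' to 2092-02-09: counting 76 days forward gives 2092-04-25.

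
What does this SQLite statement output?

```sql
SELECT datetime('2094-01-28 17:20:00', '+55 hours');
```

+55 hours from 2094-01-28 17:20:00 is 2094-01-31 00:20:00 (crosses midnight).

2094-01-31 00:20:00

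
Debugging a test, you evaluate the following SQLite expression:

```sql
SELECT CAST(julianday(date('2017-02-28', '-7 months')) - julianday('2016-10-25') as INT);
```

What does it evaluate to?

-89

Adding -7 months to 2017-02-28 gives 2016-07-28.
3 days remain in July 2016 after the 28th (31 − 28).
August 2016: 31 days.
September 2016: 30 days.
Then 25 days into October 2016.
Total: 3 + 31 + 30 + 25 = 89.
The subtraction is earlier − later, so the result is −89 → -89.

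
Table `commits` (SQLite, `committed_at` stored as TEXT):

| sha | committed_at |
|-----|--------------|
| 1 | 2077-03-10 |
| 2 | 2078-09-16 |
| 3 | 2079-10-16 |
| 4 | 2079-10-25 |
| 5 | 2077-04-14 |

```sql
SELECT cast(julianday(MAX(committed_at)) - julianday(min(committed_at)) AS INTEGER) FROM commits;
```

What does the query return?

MIN = 2077-03-10, MAX = 2079-10-25.
21 days remain in March 2077 after the 10th (31 − 10).
Full months from April 2077 through September 2079 contribute their day counts.
Then 25 days into October 2079.
Total: 21 + 30 + 31 + 30 + 31 + 31 + 30 + 31 + 30 + 31 + 31 + 28 + 31 + 30 + 31 + 30 + 31 + 31 + 30 + 31 + 30 + 31 + 31 + 28 + 31 + 30 + 31 + 30 + 31 + 31 + 30 + 25 = 959.

959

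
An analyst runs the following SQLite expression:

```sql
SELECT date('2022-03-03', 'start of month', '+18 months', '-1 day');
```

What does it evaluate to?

`start of month` rewinds 2022-03-03 to 2022-03-01.
Adding +18 months to 2022-03-01 gives 2023-09-01.
Going back 1 day from 2023-09-01 reaches 2023-08-31 (last day of August, 31 days).

2023-08-31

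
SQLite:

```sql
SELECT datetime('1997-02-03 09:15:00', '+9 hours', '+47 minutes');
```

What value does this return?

+9 hours from 1997-02-03 09:15:00 is 1997-02-03 18:15:00.
+47 minutes from 1997-02-03 18:15:00 is 1997-02-03 19:02:00.

1997-02-03 19:02:00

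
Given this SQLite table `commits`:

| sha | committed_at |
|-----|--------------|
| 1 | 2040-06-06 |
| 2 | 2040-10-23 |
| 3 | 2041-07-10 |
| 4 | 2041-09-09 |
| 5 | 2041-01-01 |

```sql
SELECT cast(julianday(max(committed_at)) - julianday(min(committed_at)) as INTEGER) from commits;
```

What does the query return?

MIN = 2040-06-06, MAX = 2041-09-09.
24 days remain in June 2040 after the 6th (30 − 6).
Full months from July 2040 through August 2041 contribute their day counts.
Then 9 days into September 2041.
Total: 24 + 31 + 31 + 30 + 31 + 30 + 31 + 31 + 28 + 31 + 30 + 31 + 30 + 31 + 31 + 9 = 460.

460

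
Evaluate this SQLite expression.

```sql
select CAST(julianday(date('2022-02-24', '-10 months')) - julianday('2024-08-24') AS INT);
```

-1218

Adding -10 months to 2022-02-24 gives 2021-04-24.
6 days remain in April 2021 after the 24th (30 − 24).
Full months from May 2021 through July 2024 contribute their day counts.
Then 24 days into August 2024.
Total: 6 + 31 + 30 + 31 + 31 + 30 + 31 + 30 + 31 + 31 + 28 + 31 + 30 + 31 + 30 + 31 + 31 + 30 + 31 + 30 + 31 + 31 + 28 + 31 + 30 + 31 + 30 + 31 + 31 + 30 + 31 + 30 + 31 + 31 + 29 + 31 + 30 + 31 + 30 + 31 + 24 = 1218.
The subtraction is earlier − later, so the result is −1218 → -1218.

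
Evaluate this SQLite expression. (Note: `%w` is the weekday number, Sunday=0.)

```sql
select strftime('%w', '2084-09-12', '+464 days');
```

4

First apply '+464 days': 2084-09-12 → 2085-12-20.
2085-12-20 is a Thursday; with Sunday=0 that is 4.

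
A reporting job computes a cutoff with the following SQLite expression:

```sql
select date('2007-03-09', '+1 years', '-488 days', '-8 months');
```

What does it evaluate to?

2006-03-07

Adding +1 year to 2007-03-09 gives 2008-03-09.
Applying '-488 days' to 2008-03-09: counting 488 days back gives 2006-11-07.
Adding -8 months to 2006-11-07 gives 2006-03-07.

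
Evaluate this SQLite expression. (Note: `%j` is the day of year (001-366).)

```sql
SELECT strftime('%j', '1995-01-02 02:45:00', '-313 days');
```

054

First apply '-313 days': 1995-01-02 02:45:00 → 1994-02-23 02:45:00.
Day-of-year for 1994-02-23: days since 1994-01-01 inclusive = 54, zero-padded to 054.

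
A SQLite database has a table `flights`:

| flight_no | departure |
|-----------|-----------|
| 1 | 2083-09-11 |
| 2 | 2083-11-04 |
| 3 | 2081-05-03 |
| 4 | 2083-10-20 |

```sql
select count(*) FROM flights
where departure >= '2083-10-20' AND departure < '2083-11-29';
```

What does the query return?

2

Rows in [2083-10-20, 2083-11-29): 2083-11-04, 2083-10-20 → 2 rows.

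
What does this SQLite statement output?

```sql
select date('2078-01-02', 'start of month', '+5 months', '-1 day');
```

2078-05-31

`start of month` rewinds 2078-01-02 to 2078-01-01.
Adding +5 months to 2078-01-01 gives 2078-06-01.
Going back 1 day from 2078-06-01 reaches 2078-05-31 (last day of May, 31 days).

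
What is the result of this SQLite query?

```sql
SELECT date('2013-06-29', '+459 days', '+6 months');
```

Applying '+459 days' to 2013-06-29: counting 459 days forward gives 2014-10-01.
Adding +6 months to 2014-10-01 gives 2015-04-01.

2015-04-01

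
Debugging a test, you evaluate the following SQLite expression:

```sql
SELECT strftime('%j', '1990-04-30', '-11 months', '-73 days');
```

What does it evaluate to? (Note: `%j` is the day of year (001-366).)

077

First apply '-11 months', '-73 days': 1990-04-30 → 1989-03-18.
Day-of-year for 1989-03-18: days since 1989-01-01 inclusive = 77, zero-padded to 077.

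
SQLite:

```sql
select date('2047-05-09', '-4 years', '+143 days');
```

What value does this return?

Adding -4 years to 2047-05-09 gives 2043-05-09.
Applying '+143 days' to 2043-05-09: counting 143 days forward gives 2043-09-29.

2043-09-29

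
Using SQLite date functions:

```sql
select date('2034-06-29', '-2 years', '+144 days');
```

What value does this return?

2032-11-20

Adding -2 years to 2034-06-29 gives 2032-06-29.
Applying '+144 days' to 2032-06-29: counting 144 days forward gives 2032-11-20.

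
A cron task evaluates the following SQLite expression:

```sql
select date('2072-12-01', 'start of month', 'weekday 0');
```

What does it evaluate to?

2072-12-04

`start of month` rewinds 2072-12-01 to 2072-12-01.
`weekday 0` advances to the next Sunday; 2072-12-01 is a Thursday, so it moves forward to 2072-12-04.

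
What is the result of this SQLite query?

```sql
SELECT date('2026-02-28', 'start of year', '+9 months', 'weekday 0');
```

2026-10-04

`start of year` rewinds 2026-02-28 to 2026-01-01.
Adding +9 months to 2026-01-01 gives 2026-10-01.
`weekday 0` advances to the next Sunday; 2026-10-01 is a Thursday, so it moves forward to 2026-10-04.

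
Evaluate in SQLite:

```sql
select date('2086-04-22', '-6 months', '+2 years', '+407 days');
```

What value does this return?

Adding -6 months to 2086-04-22 gives 2085-10-22.
Adding +2 years to 2085-10-22 gives 2087-10-22.
Applying '+407 days' to 2087-10-22: counting 407 days forward gives 2088-12-02.

2088-12-02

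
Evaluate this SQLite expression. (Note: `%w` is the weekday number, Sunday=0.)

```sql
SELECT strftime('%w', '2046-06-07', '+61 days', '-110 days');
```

4

First apply '+61 days', '-110 days': 2046-06-07 → 2046-04-19.
2046-04-19 is a Thursday; with Sunday=0 that is 4.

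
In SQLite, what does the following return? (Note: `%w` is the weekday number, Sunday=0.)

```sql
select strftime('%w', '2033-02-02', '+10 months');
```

First apply '+10 months': 2033-02-02 → 2033-12-02.
2033-12-02 is a Friday; with Sunday=0 that is 5.

5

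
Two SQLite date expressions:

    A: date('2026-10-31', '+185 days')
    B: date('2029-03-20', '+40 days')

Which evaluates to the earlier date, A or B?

A = 2027-05-04.
B = 2029-04-29.
A is earlier.

A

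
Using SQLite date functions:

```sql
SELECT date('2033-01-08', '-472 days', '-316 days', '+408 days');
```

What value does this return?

2031-12-25

Applying '-472 days' to 2033-01-08: counting 472 days back gives 2031-09-24.
Applying '-316 days' to 2031-09-24: counting 316 days back gives 2030-11-12.
Applying '+408 days' to 2030-11-12: counting 408 days forward gives 2031-12-25.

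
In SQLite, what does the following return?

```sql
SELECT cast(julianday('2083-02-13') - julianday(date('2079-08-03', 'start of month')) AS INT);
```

1292

`start of month` rewinds 2079-08-03 to 2079-08-01.
30 days remain in August 2079 after the 1st (31 − 1).
Full months from September 2079 through January 2083 contribute their day counts.
Then 13 days into February 2083.
Total: 30 + 30 + 31 + 30 + 31 + 31 + 29 + 31 + 30 + 31 + 30 + 31 + 31 + 30 + 31 + 30 + 31 + 31 + 28 + 31 + 30 + 31 + 30 + 31 + 31 + 30 + 31 + 30 + 31 + 31 + 28 + 31 + 30 + 31 + 30 + 31 + 31 + 30 + 31 + 30 + 31 + 31 + 13 = 1292.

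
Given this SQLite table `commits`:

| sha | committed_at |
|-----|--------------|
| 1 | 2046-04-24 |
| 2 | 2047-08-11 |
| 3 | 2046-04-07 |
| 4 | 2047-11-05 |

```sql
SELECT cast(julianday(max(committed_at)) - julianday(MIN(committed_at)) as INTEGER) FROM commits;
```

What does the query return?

577

MIN = 2046-04-07, MAX = 2047-11-05.
23 days remain in April 2046 after the 7th (30 − 7).
Full months from May 2046 through October 2047 contribute their day counts.
Then 5 days into November 2047.
Total: 23 + 31 + 30 + 31 + 31 + 30 + 31 + 30 + 31 + 31 + 28 + 31 + 30 + 31 + 30 + 31 + 31 + 30 + 31 + 5 = 577.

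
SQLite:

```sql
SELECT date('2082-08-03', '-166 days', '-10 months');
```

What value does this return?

Applying '-166 days' to 2082-08-03: counting 166 days back gives 2082-02-18.
Adding -10 months to 2082-02-18 gives 2081-04-18.

2081-04-18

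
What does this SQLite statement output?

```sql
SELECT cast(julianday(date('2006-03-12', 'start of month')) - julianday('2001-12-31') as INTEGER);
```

`start of month` rewinds 2006-03-12 to 2006-03-01.
0 days remain in December 2001 after the 31st (31 − 31).
Full months from January 2002 through February 2006 contribute their day counts.
Then 1 day into March 2006.
Total: 0 + 31 + 28 + 31 + 30 + 31 + 30 + 31 + 31 + 30 + 31 + 30 + 31 + 31 + 28 + 31 + 30 + 31 + 30 + 31 + 31 + 30 + 31 + 30 + 31 + 31 + 29 + 31 + 30 + 31 + 30 + 31 + 31 + 30 + 31 + 30 + 31 + 31 + 28 + 31 + 30 + 31 + 30 + 31 + 31 + 30 + 31 + 30 + 31 + 31 + 28 + 1 = 1521.

1521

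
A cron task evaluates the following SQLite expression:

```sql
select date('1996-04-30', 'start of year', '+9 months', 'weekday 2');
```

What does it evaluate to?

1996-10-01

`start of year` rewinds 1996-04-30 to 1996-01-01.
Adding +9 months to 1996-01-01 gives 1996-10-01.
`weekday 2` advances to the next Tuesday; 1996-10-01 is already a Tuesday, so it stays at 1996-10-01.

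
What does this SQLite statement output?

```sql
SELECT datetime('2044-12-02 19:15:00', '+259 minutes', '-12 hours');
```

259 minutes = 4h 19m; +259 minutes from 2044-12-02 19:15:00 is 2044-12-02 23:34:00.
-12 hours from 2044-12-02 23:34:00 is 2044-12-02 11:34:00.

2044-12-02 11:34:00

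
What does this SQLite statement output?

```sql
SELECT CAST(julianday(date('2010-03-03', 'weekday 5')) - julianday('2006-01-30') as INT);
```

`weekday 5` advances to the next Friday; 2010-03-03 is a Wednesday, so it moves forward to 2010-03-05.
1 day remains in January 2006 after the 30th (31 − 30).
Full months from February 2006 through February 2010 contribute their day counts.
Then 5 days into March 2010.
Total: 1 + 28 + 31 + 30 + 31 + 30 + 31 + 31 + 30 + 31 + 30 + 31 + 31 + 28 + 31 + 30 + 31 + 30 + 31 + 31 + 30 + 31 + 30 + 31 + 31 + 29 + 31 + 30 + 31 + 30 + 31 + 31 + 30 + 31 + 30 + 31 + 31 + 28 + 31 + 30 + 31 + 30 + 31 + 31 + 30 + 31 + 30 + 31 + 31 + 28 + 5 = 1495.

1495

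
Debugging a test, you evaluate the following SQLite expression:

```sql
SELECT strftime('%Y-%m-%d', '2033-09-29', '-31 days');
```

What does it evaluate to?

First apply '-31 days': 2033-09-29 → 2033-08-29.
`%Y-%m-%d` extracts the ISO date: 2033-08-29.

2033-08-29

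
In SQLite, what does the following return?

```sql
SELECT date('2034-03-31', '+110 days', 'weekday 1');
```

Applying '+110 days' to 2034-03-31: counting 110 days forward gives 2034-07-19.
`weekday 1` advances to the next Monday; 2034-07-19 is a Wednesday, so it moves forward to 2034-07-24.

2034-07-24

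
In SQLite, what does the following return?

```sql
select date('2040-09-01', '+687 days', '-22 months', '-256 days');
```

2040-01-08

Applying '+687 days' to 2040-09-01: counting 687 days forward gives 2042-07-20.
Adding -22 months to 2042-07-20 gives 2040-09-20.
Applying '-256 days' to 2040-09-20: counting 256 days back gives 2040-01-08.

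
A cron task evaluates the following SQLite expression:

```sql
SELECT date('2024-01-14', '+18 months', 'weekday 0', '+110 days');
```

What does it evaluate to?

Adding +18 months to 2024-01-14 gives 2025-07-14.
`weekday 0` advances to the next Sunday; 2025-07-14 is a Monday, so it moves forward to 2025-07-20.
Applying '+110 days' to 2025-07-20: counting 110 days forward gives 2025-11-07.

2025-11-07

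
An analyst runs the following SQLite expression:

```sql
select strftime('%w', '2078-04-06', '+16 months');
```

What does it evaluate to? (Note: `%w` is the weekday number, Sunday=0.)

First apply '+16 months': 2078-04-06 → 2079-08-06.
2079-08-06 is a Sunday; with Sunday=0 that is 0.

0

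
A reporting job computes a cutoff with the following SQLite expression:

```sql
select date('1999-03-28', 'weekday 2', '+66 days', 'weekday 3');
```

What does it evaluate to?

`weekday 2` advances to the next Tuesday; 1999-03-28 is a Sunday, so it moves forward to 1999-03-30.
Applying '+66 days' to 1999-03-30: counting 66 days forward gives 1999-06-04.
`weekday 3` advances to the next Wednesday; 1999-06-04 is a Friday, so it moves forward to 1999-06-09.

1999-06-09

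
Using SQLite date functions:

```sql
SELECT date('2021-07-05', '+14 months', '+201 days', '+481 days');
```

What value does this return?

Adding +14 months to 2021-07-05 gives 2022-09-05.
Applying '+201 days' to 2022-09-05: counting 201 days forward gives 2023-03-25.
Applying '+481 days' to 2023-03-25: counting 481 days forward gives 2024-07-18.

2024-07-18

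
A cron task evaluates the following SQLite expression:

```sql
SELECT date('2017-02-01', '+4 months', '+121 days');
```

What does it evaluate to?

Adding +4 months to 2017-02-01 gives 2017-06-01.
Applying '+121 days' to 2017-06-01: counting 121 days forward gives 2017-09-30.

2017-09-30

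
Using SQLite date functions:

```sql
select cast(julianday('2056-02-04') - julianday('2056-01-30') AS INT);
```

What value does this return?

5

1 day remains in January 2056 after the 30th (31 − 30).
Then 4 days into February 2056.
Total: 1 + 4 = 5.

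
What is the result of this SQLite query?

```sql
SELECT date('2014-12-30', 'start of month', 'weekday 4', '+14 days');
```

`start of month` rewinds 2014-12-30 to 2014-12-01.
`weekday 4` advances to the next Thursday; 2014-12-01 is a Monday, so it moves forward to 2014-12-04.
Advancing 14 more days within December lands on 2014-12-18.

2014-12-18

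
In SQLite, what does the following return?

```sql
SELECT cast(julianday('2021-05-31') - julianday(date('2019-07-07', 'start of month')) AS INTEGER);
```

700

`start of month` rewinds 2019-07-07 to 2019-07-01.
30 days remain in July 2019 after the 1st (31 − 1).
Full months from August 2019 through April 2021 contribute their day counts.
Then 31 days into May 2021.
Total: 30 + 31 + 30 + 31 + 30 + 31 + 31 + 29 + 31 + 30 + 31 + 30 + 31 + 31 + 30 + 31 + 30 + 31 + 31 + 28 + 31 + 30 + 31 = 700.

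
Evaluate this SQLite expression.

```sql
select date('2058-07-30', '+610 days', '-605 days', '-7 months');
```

Applying '+610 days' to 2058-07-30: counting 610 days forward gives 2060-03-31.
Applying '-605 days' to 2060-03-31: counting 605 days back gives 2058-08-04.
Adding -7 months to 2058-08-04 gives 2058-01-04.

2058-01-04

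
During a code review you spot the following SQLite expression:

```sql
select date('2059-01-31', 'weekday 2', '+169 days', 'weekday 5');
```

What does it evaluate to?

2059-07-25

`weekday 2` advances to the next Tuesday; 2059-01-31 is a Friday, so it moves forward to 2059-02-04.
Applying '+169 days' to 2059-02-04: counting 169 days forward gives 2059-07-23.
`weekday 5` advances to the next Friday; 2059-07-23 is a Wednesday, so it moves forward to 2059-07-25.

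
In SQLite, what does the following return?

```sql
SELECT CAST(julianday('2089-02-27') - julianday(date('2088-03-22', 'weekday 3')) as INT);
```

`weekday 3` advances to the next Wednesday; 2088-03-22 is a Monday, so it moves forward to 2088-03-24.
7 days remain in March 2088 after the 24th (31 − 24).
Full months from April 2088 through January 2089 contribute their day counts.
Then 27 days into February 2089.
Total: 7 + 30 + 31 + 30 + 31 + 31 + 30 + 31 + 30 + 31 + 31 + 27 = 340.

340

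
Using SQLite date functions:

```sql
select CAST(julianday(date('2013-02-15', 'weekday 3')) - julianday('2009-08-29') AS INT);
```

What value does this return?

`weekday 3` advances to the next Wednesday; 2013-02-15 is a Friday, so it moves forward to 2013-02-20.
2 days remain in August 2009 after the 29th (31 − 29).
Full months from September 2009 through January 2013 contribute their day counts.
Then 20 days into February 2013.
Total: 2 + 30 + 31 + 30 + 31 + 31 + 28 + 31 + 30 + 31 + 30 + 31 + 31 + 30 + 31 + 30 + 31 + 31 + 28 + 31 + 30 + 31 + 30 + 31 + 31 + 30 + 31 + 30 + 31 + 31 + 29 + 31 + 30 + 31 + 30 + 31 + 31 + 30 + 31 + 30 + 31 + 31 + 20 = 1271.

1271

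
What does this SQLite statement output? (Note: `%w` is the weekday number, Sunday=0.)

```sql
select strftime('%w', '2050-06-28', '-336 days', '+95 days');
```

First apply '-336 days', '+95 days': 2050-06-28 → 2049-10-30.
2049-10-30 is a Saturday; with Sunday=0 that is 6.

6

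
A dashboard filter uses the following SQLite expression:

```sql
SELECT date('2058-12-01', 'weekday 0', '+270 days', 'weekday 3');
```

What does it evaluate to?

2059-09-03

`weekday 0` advances to the next Sunday; 2058-12-01 is already a Sunday, so it stays at 2058-12-01.
Applying '+270 days' to 2058-12-01: counting 270 days forward gives 2059-08-28.
`weekday 3` advances to the next Wednesday; 2059-08-28 is a Thursday, so it moves forward to 2059-09-03.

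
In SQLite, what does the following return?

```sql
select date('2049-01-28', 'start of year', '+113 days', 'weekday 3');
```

`start of year` rewinds 2049-01-28 to 2049-01-01.
Applying '+113 days' to 2049-01-01: counting 113 days forward gives 2049-04-24.
`weekday 3` advances to the next Wednesday; 2049-04-24 is a Saturday, so it moves forward to 2049-04-28.

2049-04-28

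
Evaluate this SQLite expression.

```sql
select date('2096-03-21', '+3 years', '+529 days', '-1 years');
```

Adding +3 years to 2096-03-21 gives 2099-03-21.
Applying '+529 days' to 2099-03-21: counting 529 days forward gives 2100-09-01.
Adding -1 year to 2100-09-01 gives 2099-09-01.

2099-09-01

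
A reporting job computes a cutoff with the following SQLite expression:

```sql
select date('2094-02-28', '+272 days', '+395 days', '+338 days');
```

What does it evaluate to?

2096-11-29

Applying '+272 days' to 2094-02-28: counting 272 days forward gives 2094-11-27.
Applying '+395 days' to 2094-11-27: counting 395 days forward gives 2095-12-27.
Applying '+338 days' to 2095-12-27: counting 338 days forward gives 2096-11-29.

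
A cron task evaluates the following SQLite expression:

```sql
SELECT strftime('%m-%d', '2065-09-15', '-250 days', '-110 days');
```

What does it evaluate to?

09-20

First apply '-250 days', '-110 days': 2065-09-15 → 2064-09-20.
`%m-%d` extracts the month-day: 09-20.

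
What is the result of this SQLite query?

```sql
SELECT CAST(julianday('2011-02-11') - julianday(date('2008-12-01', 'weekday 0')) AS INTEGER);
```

796

`weekday 0` advances to the next Sunday; 2008-12-01 is a Monday, so it moves forward to 2008-12-07.
24 days remain in December 2008 after the 7th (31 − 7).
Full months from January 2009 through January 2011 contribute their day counts.
Then 11 days into February 2011.
Total: 24 + 31 + 28 + 31 + 30 + 31 + 30 + 31 + 31 + 30 + 31 + 30 + 31 + 31 + 28 + 31 + 30 + 31 + 30 + 31 + 31 + 30 + 31 + 30 + 31 + 31 + 11 = 796.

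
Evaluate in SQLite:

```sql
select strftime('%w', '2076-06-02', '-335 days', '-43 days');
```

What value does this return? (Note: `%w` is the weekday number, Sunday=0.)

First apply '-335 days', '-43 days': 2076-06-02 → 2075-05-21.
2075-05-21 is a Tuesday; with Sunday=0 that is 2.

2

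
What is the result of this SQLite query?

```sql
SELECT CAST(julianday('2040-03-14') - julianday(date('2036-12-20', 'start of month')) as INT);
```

`start of month` rewinds 2036-12-20 to 2036-12-01.
30 days remain in December 2036 after the 1st (31 − 1).
Full months from January 2037 through February 2040 contribute their day counts.
Then 14 days into March 2040.
Total: 30 + 31 + 28 + 31 + 30 + 31 + 30 + 31 + 31 + 30 + 31 + 30 + 31 + 31 + 28 + 31 + 30 + 31 + 30 + 31 + 31 + 30 + 31 + 30 + 31 + 31 + 28 + 31 + 30 + 31 + 30 + 31 + 31 + 30 + 31 + 30 + 31 + 31 + 29 + 14 = 1199.

1199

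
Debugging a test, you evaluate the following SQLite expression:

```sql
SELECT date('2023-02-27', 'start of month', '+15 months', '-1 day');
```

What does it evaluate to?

2024-04-30

`start of month` rewinds 2023-02-27 to 2023-02-01.
Adding +15 months to 2023-02-01 gives 2024-05-01.
Going back 1 day from 2024-05-01 reaches 2024-04-30 (last day of April, 30 days).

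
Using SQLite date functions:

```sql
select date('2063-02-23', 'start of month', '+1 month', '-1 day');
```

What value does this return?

`start of month` rewinds 2063-02-23 to 2063-02-01.
Adding +1 month to 2063-02-01 gives 2063-03-01.
Going back 1 day from 2063-03-01 reaches 2063-02-28 (last day of February, 28 days).

2063-02-28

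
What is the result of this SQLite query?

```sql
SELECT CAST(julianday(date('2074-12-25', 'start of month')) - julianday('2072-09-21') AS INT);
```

`start of month` rewinds 2074-12-25 to 2074-12-01.
9 days remain in September 2072 after the 21st (30 − 21).
Full months from October 2072 through November 2074 contribute their day counts.
Then 1 day into December 2074.
Total: 9 + 31 + 30 + 31 + 31 + 28 + 31 + 30 + 31 + 30 + 31 + 31 + 30 + 31 + 30 + 31 + 31 + 28 + 31 + 30 + 31 + 30 + 31 + 31 + 30 + 31 + 30 + 1 = 801.

801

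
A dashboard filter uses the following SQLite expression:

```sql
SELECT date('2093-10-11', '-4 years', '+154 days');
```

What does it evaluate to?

2090-03-14

Adding -4 years to 2093-10-11 gives 2089-10-11.
Applying '+154 days' to 2089-10-11: counting 154 days forward gives 2090-03-14.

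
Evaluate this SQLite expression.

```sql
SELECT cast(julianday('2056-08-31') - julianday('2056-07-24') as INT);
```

7 days remain in July 2056 after the 24th (31 − 24).
Then 31 days into August 2056.
Total: 7 + 31 = 38.

38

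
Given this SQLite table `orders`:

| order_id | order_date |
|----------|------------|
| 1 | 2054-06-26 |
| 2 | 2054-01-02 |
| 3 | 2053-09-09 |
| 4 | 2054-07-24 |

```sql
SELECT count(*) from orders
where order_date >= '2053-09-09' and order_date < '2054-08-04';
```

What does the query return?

Rows in [2053-09-09, 2054-08-04): 2054-06-26, 2054-01-02, 2053-09-09, 2054-07-24 → 4 rows.

4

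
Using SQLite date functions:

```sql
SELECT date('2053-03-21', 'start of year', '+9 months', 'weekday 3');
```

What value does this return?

2053-10-01

`start of year` rewinds 2053-03-21 to 2053-01-01.
Adding +9 months to 2053-01-01 gives 2053-10-01.
`weekday 3` advances to the next Wednesday; 2053-10-01 is already a Wednesday, so it stays at 2053-10-01.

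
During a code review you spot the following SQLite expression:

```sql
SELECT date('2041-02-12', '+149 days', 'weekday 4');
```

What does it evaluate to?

2041-07-11

Applying '+149 days' to 2041-02-12: counting 149 days forward gives 2041-07-11.
`weekday 4` advances to the next Thursday; 2041-07-11 is already a Thursday, so it stays at 2041-07-11.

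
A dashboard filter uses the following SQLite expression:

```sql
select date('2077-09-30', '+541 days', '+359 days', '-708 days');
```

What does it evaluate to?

Applying '+541 days' to 2077-09-30: counting 541 days forward gives 2079-03-25.
Applying '+359 days' to 2079-03-25: counting 359 days forward gives 2080-03-18.
Applying '-708 days' to 2080-03-18: counting 708 days back gives 2078-04-10.

2078-04-10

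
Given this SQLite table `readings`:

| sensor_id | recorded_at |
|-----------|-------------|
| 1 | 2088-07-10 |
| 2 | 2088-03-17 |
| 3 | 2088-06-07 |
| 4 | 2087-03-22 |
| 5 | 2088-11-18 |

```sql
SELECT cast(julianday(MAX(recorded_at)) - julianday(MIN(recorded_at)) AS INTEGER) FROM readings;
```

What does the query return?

MIN = 2087-03-22, MAX = 2088-11-18.
9 days remain in March 2087 after the 22nd (31 − 22).
Full months from April 2087 through October 2088 contribute their day counts.
Then 18 days into November 2088.
Total: 9 + 30 + 31 + 30 + 31 + 31 + 30 + 31 + 30 + 31 + 31 + 29 + 31 + 30 + 31 + 30 + 31 + 31 + 30 + 31 + 18 = 607.

607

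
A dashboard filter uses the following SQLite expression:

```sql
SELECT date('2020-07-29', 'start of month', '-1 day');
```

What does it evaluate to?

2020-06-30

`start of month` rewinds 2020-07-29 to 2020-07-01.
Going back 1 day from 2020-07-01 reaches 2020-06-30 (last day of June, 30 days).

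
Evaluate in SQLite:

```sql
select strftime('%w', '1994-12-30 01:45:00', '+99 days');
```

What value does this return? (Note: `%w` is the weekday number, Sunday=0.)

First apply '+99 days': 1994-12-30 01:45:00 → 1995-04-08 01:45:00.
1995-04-08 is a Saturday; with Sunday=0 that is 6.

6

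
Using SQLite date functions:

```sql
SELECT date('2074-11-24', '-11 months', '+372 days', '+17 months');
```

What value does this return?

2076-05-31

Adding -11 months to 2074-11-24 gives 2073-12-24.
Applying '+372 days' to 2073-12-24: counting 372 days forward gives 2074-12-31.
Adding +17 months to 2074-12-31 gives 2076-05-31.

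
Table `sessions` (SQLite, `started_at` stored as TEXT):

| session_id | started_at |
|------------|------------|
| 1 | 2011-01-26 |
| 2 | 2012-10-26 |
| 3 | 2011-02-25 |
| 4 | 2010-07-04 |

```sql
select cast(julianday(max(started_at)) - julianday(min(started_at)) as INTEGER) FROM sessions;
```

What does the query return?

MIN = 2010-07-04, MAX = 2012-10-26.
27 days remain in July 2010 after the 4th (31 − 4).
Full months from August 2010 through September 2012 contribute their day counts.
Then 26 days into October 2012.
Total: 27 + 31 + 30 + 31 + 30 + 31 + 31 + 28 + 31 + 30 + 31 + 30 + 31 + 31 + 30 + 31 + 30 + 31 + 31 + 29 + 31 + 30 + 31 + 30 + 31 + 31 + 30 + 26 = 845.

845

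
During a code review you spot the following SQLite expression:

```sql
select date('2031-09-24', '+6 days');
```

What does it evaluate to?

2031-09-30

Advancing 6 more days within September lands on 2031-09-30.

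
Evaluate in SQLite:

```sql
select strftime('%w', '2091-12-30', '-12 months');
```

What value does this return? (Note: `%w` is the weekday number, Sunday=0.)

6

First apply '-12 months': 2091-12-30 → 2090-12-30.
2090-12-30 is a Saturday; with Sunday=0 that is 6.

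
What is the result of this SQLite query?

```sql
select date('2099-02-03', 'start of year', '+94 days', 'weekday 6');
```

2099-04-11

`start of year` rewinds 2099-02-03 to 2099-01-01.
Applying '+94 days' to 2099-01-01: counting 94 days forward gives 2099-04-05.
`weekday 6` advances to the next Saturday; 2099-04-05 is a Sunday, so it moves forward to 2099-04-11.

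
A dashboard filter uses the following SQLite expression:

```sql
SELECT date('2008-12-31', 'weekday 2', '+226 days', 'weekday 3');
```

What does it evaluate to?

2009-08-26

`weekday 2` advances to the next Tuesday; 2008-12-31 is a Wednesday, so it moves forward to 2009-01-06.
Applying '+226 days' to 2009-01-06: counting 226 days forward gives 2009-08-20.
`weekday 3` advances to the next Wednesday; 2009-08-20 is a Thursday, so it moves forward to 2009-08-26.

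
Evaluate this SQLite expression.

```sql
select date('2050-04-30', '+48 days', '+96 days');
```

2050-09-21

Applying '+48 days' to 2050-04-30: counting 48 days forward gives 2050-06-17.
Applying '+96 days' to 2050-06-17: counting 96 days forward gives 2050-09-21.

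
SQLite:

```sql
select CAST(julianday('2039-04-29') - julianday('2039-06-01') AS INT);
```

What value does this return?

-33

1 day remains in April 2039 after the 29th (30 − 29).
May 2039: 31 days.
Then 1 day into June 2039.
Total: 1 + 31 + 1 = 33.
The subtraction is earlier − later, so the result is −33 → -33.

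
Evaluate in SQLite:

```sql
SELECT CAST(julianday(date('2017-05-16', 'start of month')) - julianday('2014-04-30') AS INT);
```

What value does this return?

`start of month` rewinds 2017-05-16 to 2017-05-01.
0 days remain in April 2014 after the 30th (30 − 30).
Full months from May 2014 through April 2017 contribute their day counts.
Then 1 day into May 2017.
Total: 0 + 31 + 30 + 31 + 31 + 30 + 31 + 30 + 31 + 31 + 28 + 31 + 30 + 31 + 30 + 31 + 31 + 30 + 31 + 30 + 31 + 31 + 29 + 31 + 30 + 31 + 30 + 31 + 31 + 30 + 31 + 30 + 31 + 31 + 28 + 31 + 30 + 1 = 1097.

1097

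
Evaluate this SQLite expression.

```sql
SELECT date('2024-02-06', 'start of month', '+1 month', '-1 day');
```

2024-02-29

`start of month` rewinds 2024-02-06 to 2024-02-01.
Adding +1 month to 2024-02-01 gives 2024-03-01.
Going back 1 day from 2024-03-01 reaches 2024-02-29 (last day of February, 29 days).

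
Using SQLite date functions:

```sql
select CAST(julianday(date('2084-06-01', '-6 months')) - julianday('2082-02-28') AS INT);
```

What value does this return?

641

Adding -6 months to 2084-06-01 gives 2083-12-01.
0 days remain in February 2082 after the 28th (28 − 28).
Full months from March 2082 through November 2083 contribute their day counts.
Then 1 day into December 2083.
Total: 0 + 31 + 30 + 31 + 30 + 31 + 31 + 30 + 31 + 30 + 31 + 31 + 28 + 31 + 30 + 31 + 30 + 31 + 31 + 30 + 31 + 30 + 1 = 641.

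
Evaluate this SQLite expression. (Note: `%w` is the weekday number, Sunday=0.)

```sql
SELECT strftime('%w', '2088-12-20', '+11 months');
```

0

First apply '+11 months': 2088-12-20 → 2089-11-20.
2089-11-20 is a Sunday; with Sunday=0 that is 0.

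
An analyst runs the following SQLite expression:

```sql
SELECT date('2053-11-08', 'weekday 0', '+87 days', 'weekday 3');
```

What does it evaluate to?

`weekday 0` advances to the next Sunday; 2053-11-08 is a Saturday, so it moves forward to 2053-11-09.
Applying '+87 days' to 2053-11-09: counting 87 days forward gives 2054-02-04.
`weekday 3` advances to the next Wednesday; 2054-02-04 is already a Wednesday, so it stays at 2054-02-04.

2054-02-04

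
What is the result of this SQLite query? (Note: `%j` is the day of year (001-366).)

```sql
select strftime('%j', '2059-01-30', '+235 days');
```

265

First apply '+235 days': 2059-01-30 → 2059-09-22.
Day-of-year for 2059-09-22: days since 2059-01-01 inclusive = 265, zero-padded to 265.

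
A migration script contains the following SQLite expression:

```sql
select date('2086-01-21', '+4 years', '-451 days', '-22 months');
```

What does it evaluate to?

2086-12-27

Adding +4 years to 2086-01-21 gives 2090-01-21.
Applying '-451 days' to 2090-01-21: counting 451 days back gives 2088-10-27.
Adding -22 months to 2088-10-27 gives 2086-12-27.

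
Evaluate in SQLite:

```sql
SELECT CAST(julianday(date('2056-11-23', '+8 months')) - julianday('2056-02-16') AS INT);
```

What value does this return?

523

Adding +8 months to 2056-11-23 gives 2057-07-23.
13 days remain in February 2056 after the 16th (29 − 16).
Full months from March 2056 through June 2057 contribute their day counts.
Then 23 days into July 2057.
Total: 13 + 31 + 30 + 31 + 30 + 31 + 31 + 30 + 31 + 30 + 31 + 31 + 28 + 31 + 30 + 31 + 30 + 23 = 523.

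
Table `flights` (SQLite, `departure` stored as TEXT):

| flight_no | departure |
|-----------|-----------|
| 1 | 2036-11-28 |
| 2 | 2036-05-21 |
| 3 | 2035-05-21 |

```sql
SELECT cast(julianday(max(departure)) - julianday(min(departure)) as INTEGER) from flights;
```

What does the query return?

557

MIN = 2035-05-21, MAX = 2036-11-28.
10 days remain in May 2035 after the 21st (31 − 21).
Full months from June 2035 through October 2036 contribute their day counts.
Then 28 days into November 2036.
Total: 10 + 30 + 31 + 31 + 30 + 31 + 30 + 31 + 31 + 29 + 31 + 30 + 31 + 30 + 31 + 31 + 30 + 31 + 28 = 557.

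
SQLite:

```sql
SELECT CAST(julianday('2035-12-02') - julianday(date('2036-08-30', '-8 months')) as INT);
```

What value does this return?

-28

Adding -8 months to 2036-08-30 gives 2035-12-30.
Both dates are in December 2035: 30 − 2 = 28.
The subtraction is earlier − later, so the result is −28 → -28.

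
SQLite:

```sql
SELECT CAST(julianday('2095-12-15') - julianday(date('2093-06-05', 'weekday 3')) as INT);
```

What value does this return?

918

`weekday 3` advances to the next Wednesday; 2093-06-05 is a Friday, so it moves forward to 2093-06-10.
20 days remain in June 2093 after the 10th (30 − 10).
Full months from July 2093 through November 2095 contribute their day counts.
Then 15 days into December 2095.
Total: 20 + 31 + 31 + 30 + 31 + 30 + 31 + 31 + 28 + 31 + 30 + 31 + 30 + 31 + 31 + 30 + 31 + 30 + 31 + 31 + 28 + 31 + 30 + 31 + 30 + 31 + 31 + 30 + 31 + 30 + 15 = 918.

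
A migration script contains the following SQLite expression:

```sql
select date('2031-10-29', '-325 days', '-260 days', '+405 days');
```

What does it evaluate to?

Applying '-325 days' to 2031-10-29: counting 325 days back gives 2030-12-08.
Applying '-260 days' to 2030-12-08: counting 260 days back gives 2030-03-23.
Applying '+405 days' to 2030-03-23: counting 405 days forward gives 2031-05-02.

2031-05-02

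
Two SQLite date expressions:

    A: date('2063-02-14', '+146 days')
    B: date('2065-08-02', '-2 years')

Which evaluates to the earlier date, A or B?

A = 2063-07-10.
B = 2063-08-02.
A is earlier.

A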